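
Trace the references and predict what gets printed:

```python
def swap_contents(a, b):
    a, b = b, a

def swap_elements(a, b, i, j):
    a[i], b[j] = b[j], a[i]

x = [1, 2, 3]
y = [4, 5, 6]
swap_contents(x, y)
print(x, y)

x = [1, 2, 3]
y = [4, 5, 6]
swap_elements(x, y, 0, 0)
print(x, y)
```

Key concept: parameter rebinding vs mutation.
Step by step:
`x = [1, 2, 3]` → x = [1, 2, 3]
`y = [4, 5, 6]` → y = [4, 5, 6]
`swap_contents(x, y)` → no visible change to tracked variables
`print(x, y)` → prints [1, 2, 3] [4, 5, 6]
`x = [1, 2, 3]` → x = [1, 2, 3]
`y = [4, 5, 6]` → y = [4, 5, 6]
`swap_elements(x, y, 0, 0)` → x = [4, 2, 3]; y = [1, 5, 6]
`print(x, y)` → prints [4, 2, 3] [1, 5, 6]

Answer:
[1, 2, 3] [4, 5, 6]
[4, 2, 3] [1, 5, 6]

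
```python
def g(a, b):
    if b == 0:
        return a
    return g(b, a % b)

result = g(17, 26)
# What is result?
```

g(17, 26) -> g(26, 17) -> g(17, 9) -> g(9, 8) -> g(8, 1) -> g(1, 0) -> 1

Answer: 1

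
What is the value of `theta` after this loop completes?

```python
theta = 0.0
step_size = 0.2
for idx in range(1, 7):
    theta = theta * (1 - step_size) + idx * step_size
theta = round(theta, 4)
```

Moving average with lr=0.2
`theta` takes the values: 0.0 → 0.2 → 0.56 → 1.048 → 1.6384 → 2.31072 → 3.048576 → 3.0486

Answer: 3.0486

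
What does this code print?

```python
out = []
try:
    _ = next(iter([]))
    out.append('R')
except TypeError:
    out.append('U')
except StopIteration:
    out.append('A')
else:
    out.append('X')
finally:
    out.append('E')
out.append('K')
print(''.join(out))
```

Execution trace: 'A' (except StopIteration) → 'E' (finally) → 'K' (after the try/except). Output: AEK

Answer: AEK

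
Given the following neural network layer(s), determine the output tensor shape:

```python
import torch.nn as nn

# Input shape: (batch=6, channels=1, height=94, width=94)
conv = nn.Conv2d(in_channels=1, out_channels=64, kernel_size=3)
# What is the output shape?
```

Input: (6, 1, 94, 94) -> Output: (6, 64, 92, 92)

Answer: (6, 64, 92, 92)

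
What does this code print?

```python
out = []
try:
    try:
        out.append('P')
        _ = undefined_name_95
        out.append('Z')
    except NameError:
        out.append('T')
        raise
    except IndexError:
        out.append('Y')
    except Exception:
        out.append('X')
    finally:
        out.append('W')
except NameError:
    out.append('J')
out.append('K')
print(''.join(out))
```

Execution trace: 'P' (inner try body) → 'T' (inner except NameError) → 'W' (inner finally) → 'J' (outer except NameError) → 'K' (after the try/except). Output: PTWJK

Answer: PTWJK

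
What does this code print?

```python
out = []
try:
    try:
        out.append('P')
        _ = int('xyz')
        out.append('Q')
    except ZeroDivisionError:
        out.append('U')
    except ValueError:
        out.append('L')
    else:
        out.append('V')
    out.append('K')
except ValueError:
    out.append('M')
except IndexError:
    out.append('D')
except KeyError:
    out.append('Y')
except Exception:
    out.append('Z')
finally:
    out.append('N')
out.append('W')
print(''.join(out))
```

Execution trace: 'P' (inner try body) → 'L' (inner except ValueError) → 'K' (try body, no exception) → 'N' (finally) → 'W' (after the try/except). Output: PLKNW

Answer: PLKNW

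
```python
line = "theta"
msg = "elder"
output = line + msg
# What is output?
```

Trace:
`line = "theta"` → line = 'theta'
`msg = "elder"` → msg = 'elder'
`output = line + msg` → output = 'thetaelder'
So output = 'thetaelder'

Answer: 'thetaelder'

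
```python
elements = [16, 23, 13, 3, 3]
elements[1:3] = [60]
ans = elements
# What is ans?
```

Trace:
`elements = [16, 23, 13, 3, 3]` → elements = [16, 23, 13, 3, 3]
`elements[1:3] = [60]` → elements = [16, 60, 3, 3]
`ans = elements` → ans = [16, 60, 3, 3]
So ans = [16, 60, 3, 3]

Answer: [16, 60, 3, 3]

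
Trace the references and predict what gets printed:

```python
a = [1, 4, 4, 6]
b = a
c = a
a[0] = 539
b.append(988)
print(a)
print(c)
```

Key concept: multiple aliases.
Step by step:
`a = [1, 4, 4, 6]` → a = [1, 4, 4, 6]
`b = a` → b = [1, 4, 4, 6] (same object as a)
`c = a` → c = [1, 4, 4, 6] (same object as a, b)
`a[0] = 539` → a = [539, 4, 4, 6] (same object as b, c); b = [539, 4, 4, 6] (same object as a, c); c = [539, 4, 4, 6] (same object as a, b)
`b.append(988)` → a = [539, 4, 4, 6, 988] (same object as b, c); b = [539, 4, 4, 6, 988] (same object as a, c); c = [539, 4, 4, 6, 988] (same object as a, b)
`print(a)` → prints [539, 4, 4, 6, 988]
`print(c)` → prints [539, 4, 4, 6, 988]

Answer:
[539, 4, 4, 6, 988]
[539, 4, 4, 6, 988]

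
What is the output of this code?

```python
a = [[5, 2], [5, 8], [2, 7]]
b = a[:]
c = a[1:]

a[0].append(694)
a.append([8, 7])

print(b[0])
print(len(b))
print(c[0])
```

Key concept: slice with nested mutation.
Step by step:
`a = [[5, 2], [5, 8], [2, 7]]` → a = [[5, 2], [5, 8], [2, 7]]
`b = a[:]` → b = [[5, 2], [5, 8], [2, 7]]
`c = a[1:]` → c = [[5, 8], [2, 7]]
`a[0].append(694)` → a = [[5, 2, 694], [5, 8], [2, 7]]; b = [[5, 2, 694], [5, 8], [2, 7]]
`a.append([8, 7])` → a = [[5, 2, 694], [5, 8], [2, 7], [8, 7]]
`print(b[0])` → prints [5, 2, 694]
`print(len(b))` → prints 3
`print(c[0])` → prints [5, 8]

Answer:
[5, 2, 694]
3
[5, 8]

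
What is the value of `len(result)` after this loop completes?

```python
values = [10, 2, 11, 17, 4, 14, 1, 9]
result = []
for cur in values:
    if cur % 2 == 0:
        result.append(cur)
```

Count even numbers in [10, 2, 11, 17, 4, 14, 1, 9]
`result` takes the values: [] → [10] → [10, 2] → [10, 2, 4] → [10, 2, 4, 14]
So `len(result)` = 4

Answer: 4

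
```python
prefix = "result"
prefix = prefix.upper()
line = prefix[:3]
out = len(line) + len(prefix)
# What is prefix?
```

Trace:
`prefix = "result"` → prefix = 'result'
`prefix = prefix.upper()` → prefix = 'RESULT'
`line = prefix[:3]` → line = 'RES'
`out = len(line) + len(prefix)` → out = 9
So prefix = 'RESULT'

Answer: 'RESULT'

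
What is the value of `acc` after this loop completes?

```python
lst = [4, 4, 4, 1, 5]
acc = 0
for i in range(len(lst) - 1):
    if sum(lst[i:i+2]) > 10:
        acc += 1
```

Count windows with sum > 10
`acc` takes the values: 0

Answer: 0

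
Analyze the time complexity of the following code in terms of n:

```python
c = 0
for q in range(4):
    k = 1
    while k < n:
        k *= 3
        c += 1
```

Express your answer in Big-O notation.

Each loop level contributes: 1 × log n. Multiplying the contributions gives O(log n).

Answer: O(log n)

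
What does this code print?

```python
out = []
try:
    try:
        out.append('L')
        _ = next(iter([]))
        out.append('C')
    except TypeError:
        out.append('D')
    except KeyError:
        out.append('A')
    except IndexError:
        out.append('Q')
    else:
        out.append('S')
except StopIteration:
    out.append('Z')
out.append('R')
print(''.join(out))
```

Execution trace: 'L' (try body) → 'Z' (outer except StopIteration) → 'R' (after the try/except). Output: LZR

Answer: LZR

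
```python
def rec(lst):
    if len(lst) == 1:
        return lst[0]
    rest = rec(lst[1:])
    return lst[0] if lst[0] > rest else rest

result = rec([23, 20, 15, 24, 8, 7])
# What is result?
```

Recursive max over [23, 20, 15, 24, 8, 7] = 24

Answer: 24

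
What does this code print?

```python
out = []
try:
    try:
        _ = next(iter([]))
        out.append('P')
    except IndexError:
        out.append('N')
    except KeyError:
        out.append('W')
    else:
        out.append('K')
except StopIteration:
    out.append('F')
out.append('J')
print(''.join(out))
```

Execution trace: 'F' (outer except StopIteration) → 'J' (after the try/except). Output: FJ

Answer: FJ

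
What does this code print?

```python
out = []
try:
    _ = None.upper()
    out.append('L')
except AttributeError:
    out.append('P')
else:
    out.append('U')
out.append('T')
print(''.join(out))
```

Execution trace: 'P' (except AttributeError) → 'T' (after the try/except). Output: PT

Answer: PT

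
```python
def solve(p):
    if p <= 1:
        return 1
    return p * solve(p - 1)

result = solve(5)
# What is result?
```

solve(5) = 5 * 4 * 3 * 2 * 1 = 120

Answer: 120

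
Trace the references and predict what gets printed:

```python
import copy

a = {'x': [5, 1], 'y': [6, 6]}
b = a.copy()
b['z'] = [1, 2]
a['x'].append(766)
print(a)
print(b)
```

Key concept: shallow copy of dict with mutable values.
Step by step:
`a = {'x': [5, 1], 'y': [6, 6]}` → a = {'x': [5, 1], 'y': [6, 6]}
`b = a.copy()` → b = {'x': [5, 1], 'y': [6, 6]}
`b['z'] = [1, 2]` → b = {'x': [5, 1], 'y': [6, 6], 'z': [1, 2]}
`a['x'].append(766)` → a = {'x': [5, 1, 766], 'y': [6, 6]}; b = {'x': [5, 1, 766], 'y': [6, 6], 'z': [1, 2]}
`print(a)` → prints {'x': [5, 1, 766], 'y': [6, 6]}
`print(b)` → prints {'x': [5, 1, 766], 'y': [6, 6], 'z': [1, 2]}

Answer:
{'x': [5, 1, 766], 'y': [6, 6]}
{'x': [5, 1, 766], 'y': [6, 6], 'z': [1, 2]}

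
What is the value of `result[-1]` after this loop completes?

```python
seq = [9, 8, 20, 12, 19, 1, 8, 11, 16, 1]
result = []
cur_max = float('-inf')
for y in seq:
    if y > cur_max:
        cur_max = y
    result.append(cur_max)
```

Running max ends at 20
`result` takes the values: [] → [9] → [9, 9] → [9, 9, 20] → [9, 9, 20, 20] → [9, 9, 20, 20, 20] → [9, 9, 20, 20, 20, 20] → [9, 9, 20, 20, 20, 20, 20] → [9, 9, 20, 20, 20, 20, 20, 20] → [9, 9, 20, 20, 20, 20, 20, 20, 20] → [9, 9, 20, 20, 20, 20, 20, 20, 20, 20]
So `result[-1]` = 20

Answer: 20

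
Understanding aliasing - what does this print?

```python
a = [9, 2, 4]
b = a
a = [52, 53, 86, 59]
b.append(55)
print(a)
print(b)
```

Key concept: rebinding vs mutation: a is rebound to a new list, b still points at the original.
Step by step:
`a = [9, 2, 4]` → a = [9, 2, 4]
`b = a` → b = [9, 2, 4] (same object as a)
`a = [52, 53, 86, 59]` → a = [52, 53, 86, 59]
`b.append(55)` → b = [9, 2, 4, 55]
`print(a)` → prints [52, 53, 86, 59]
`print(b)` → prints [9, 2, 4, 55]

Answer:
[52, 53, 86, 59]
[9, 2, 4, 55]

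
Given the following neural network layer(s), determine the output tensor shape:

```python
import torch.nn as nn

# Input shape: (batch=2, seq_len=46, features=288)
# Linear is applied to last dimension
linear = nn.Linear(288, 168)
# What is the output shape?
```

Input: (2, 46, 288) -> Output: (2, 46, 168)

Answer: (2, 46, 168)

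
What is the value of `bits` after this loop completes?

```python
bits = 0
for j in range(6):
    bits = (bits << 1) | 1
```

Build 6 consecutive 1-bits: 0b111111
`bits` takes the values: 0 → 1 → 3 → 7 → 15 → 31 → 63

Answer: 63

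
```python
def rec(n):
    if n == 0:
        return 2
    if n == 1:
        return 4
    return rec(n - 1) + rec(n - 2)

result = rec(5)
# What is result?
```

Build up from base cases: rec(0)=2, rec(1)=4, rec(2)=6, rec(3)=10, rec(4)=16, rec(5)=26

Answer: 26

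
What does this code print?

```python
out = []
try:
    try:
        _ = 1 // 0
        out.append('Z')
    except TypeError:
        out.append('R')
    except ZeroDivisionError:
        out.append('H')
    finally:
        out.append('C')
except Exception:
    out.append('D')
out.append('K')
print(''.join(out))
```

Execution trace: 'H' (inner except ZeroDivisionError) → 'C' (inner finally) → 'K' (after the try/except). Output: HCK

Answer: HCK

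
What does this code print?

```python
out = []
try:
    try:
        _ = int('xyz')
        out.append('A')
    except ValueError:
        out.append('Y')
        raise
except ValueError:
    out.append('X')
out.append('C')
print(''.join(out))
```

Execution trace: 'Y' (inner except ValueError) → 'X' (outer except ValueError) → 'C' (after the try/except). Output: YXC

Answer: YXC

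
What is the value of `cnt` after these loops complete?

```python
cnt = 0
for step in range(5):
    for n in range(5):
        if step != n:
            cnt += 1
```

5² - 5 (exclude diagonal)
`cnt` takes the values: 0 → 1 → 2 → 3 → 4 → 5 → 6 → 7 → 8 → 9 → 10 → 11 → 12 → 13 → 14 → 15 → 16 → 17 → 18 → 19 → 20

Answer: 20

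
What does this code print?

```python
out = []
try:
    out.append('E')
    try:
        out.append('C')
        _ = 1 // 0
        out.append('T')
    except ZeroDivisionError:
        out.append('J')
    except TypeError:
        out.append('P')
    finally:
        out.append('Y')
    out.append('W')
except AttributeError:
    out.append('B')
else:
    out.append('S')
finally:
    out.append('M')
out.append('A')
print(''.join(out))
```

Execution trace: 'E' (try body) → 'C' (inner try body) → 'J' (inner except ZeroDivisionError) → 'Y' (inner finally) → 'W' (try body, no exception) → 'S' (else) → 'M' (finally) → 'A' (after the try/except). Output: ECJYWSMA

Answer: ECJYWSMA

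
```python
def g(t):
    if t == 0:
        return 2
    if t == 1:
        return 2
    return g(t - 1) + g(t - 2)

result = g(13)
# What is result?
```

Build up from base cases: g(0)=2, g(1)=2, g(2)=4, g(3)=6, g(4)=10, g(5)=16, g(6)=26, ..., g(13)=754

Answer: 754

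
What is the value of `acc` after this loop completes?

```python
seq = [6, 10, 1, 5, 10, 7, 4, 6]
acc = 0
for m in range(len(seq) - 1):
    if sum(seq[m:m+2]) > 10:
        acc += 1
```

Count windows with sum > 10
`acc` takes the values: 0 → 1 → 2 → 3 → 4 → 5

Answer: 5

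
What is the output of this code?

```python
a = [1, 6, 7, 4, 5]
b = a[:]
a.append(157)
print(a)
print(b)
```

Key concept: slice [:] creates copy.
Step by step:
`a = [1, 6, 7, 4, 5]` → a = [1, 6, 7, 4, 5]
`b = a[:]` → b = [1, 6, 7, 4, 5]
`a.append(157)` → a = [1, 6, 7, 4, 5, 157]
`print(a)` → prints [1, 6, 7, 4, 5, 157]
`print(b)` → prints [1, 6, 7, 4, 5]

Answer:
[1, 6, 7, 4, 5, 157]
[1, 6, 7, 4, 5]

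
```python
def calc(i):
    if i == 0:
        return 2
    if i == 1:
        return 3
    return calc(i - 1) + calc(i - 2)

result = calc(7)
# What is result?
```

Build up from base cases: calc(0)=2, calc(1)=3, calc(2)=5, calc(3)=8, calc(4)=13, calc(5)=21, calc(6)=34, ..., calc(7)=55

Answer: 55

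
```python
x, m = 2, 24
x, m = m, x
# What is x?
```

Trace:
`x, m = 2, 24` → x = 2; m = 24
`x, m = m, x` → x = 24; m = 2
So x = 24

Answer: 24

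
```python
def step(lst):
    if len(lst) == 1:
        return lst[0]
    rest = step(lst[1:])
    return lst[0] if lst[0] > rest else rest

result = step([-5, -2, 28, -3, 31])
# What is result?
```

Recursive max over [-5, -2, 28, -3, 31] = 31

Answer: 31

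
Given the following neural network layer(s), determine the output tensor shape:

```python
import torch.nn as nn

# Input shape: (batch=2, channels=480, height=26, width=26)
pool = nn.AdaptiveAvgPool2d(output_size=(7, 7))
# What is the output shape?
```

Input: (2, 480, 26, 26) -> Output: (2, 480, 7, 7)

Answer: (2, 480, 7, 7)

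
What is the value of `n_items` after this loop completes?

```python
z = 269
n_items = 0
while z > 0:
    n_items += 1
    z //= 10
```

Count digits by repeated division by 10
`n_items` takes the values: 0 → 1 → 2 → 3

Answer: 3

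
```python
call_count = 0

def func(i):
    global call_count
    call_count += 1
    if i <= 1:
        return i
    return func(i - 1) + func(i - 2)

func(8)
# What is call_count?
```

Calls(i) = 1 + Calls(i-1) + Calls(i-2); Calls(0)=Calls(1)=1. For i=8 this gives 67.

Answer: 67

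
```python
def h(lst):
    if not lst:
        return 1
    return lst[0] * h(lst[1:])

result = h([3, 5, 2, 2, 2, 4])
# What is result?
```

Product over [3, 5, 2, 2, 2, 4] = 3 * 5 * 2 * 2 * 2 * 4 = 480

Answer: 480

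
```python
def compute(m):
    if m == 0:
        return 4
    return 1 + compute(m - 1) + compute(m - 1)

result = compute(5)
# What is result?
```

compute(m) = 1 + 2·compute(m-1), compute(0)=4. Closed form: (4+1)·2^5 - 1 = 159.

Answer: 159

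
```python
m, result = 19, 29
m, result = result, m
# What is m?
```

Trace:
`m, result = 19, 29` → m = 19; result = 29
`m, result = result, m` → m = 29; result = 19
So m = 29

Answer: 29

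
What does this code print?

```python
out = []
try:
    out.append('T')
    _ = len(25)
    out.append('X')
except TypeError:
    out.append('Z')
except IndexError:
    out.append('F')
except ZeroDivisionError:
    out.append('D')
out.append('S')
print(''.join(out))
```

Execution trace: 'T' (try body) → 'Z' (except TypeError) → 'S' (after the try/except). Output: TZS

Answer: TZS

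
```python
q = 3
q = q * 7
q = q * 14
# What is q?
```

Trace:
`q = 3` → q = 3
`q = q * 7` → q = 21
`q = q * 14` → q = 294
So q = 294

Answer: 294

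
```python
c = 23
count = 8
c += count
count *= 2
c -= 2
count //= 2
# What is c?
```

Trace:
`c = 23` → c = 23
`count = 8` → count = 8
`c += count` → c = 31
`count *= 2` → count = 16
`c -= 2` → c = 29
`count //= 2` → count = 8
So c = 29

Answer: 29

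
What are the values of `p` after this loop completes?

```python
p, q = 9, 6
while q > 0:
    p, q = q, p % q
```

GCD of 9 and 6
`p` takes the values: 9 → 6 → 3

Answer: 3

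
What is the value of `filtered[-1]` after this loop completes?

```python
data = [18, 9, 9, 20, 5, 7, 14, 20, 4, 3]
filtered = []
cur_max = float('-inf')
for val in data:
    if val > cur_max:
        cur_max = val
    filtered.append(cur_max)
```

Running max ends at 20
`filtered` takes the values: [] → [18] → [18, 18] → [18, 18, 18] → [18, 18, 18, 20] → [18, 18, 18, 20, 20] → [18, 18, 18, 20, 20, 20] → [18, 18, 18, 20, 20, 20, 20] → [18, 18, 18, 20, 20, 20, 20, 20] → [18, 18, 18, 20, 20, 20, 20, 20, 20] → [18, 18, 18, 20, 20, 20, 20, 20, 20, 20]
So `filtered[-1]` = 20

Answer: 20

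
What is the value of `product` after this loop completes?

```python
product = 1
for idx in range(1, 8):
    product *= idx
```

7! = 5040
`product` takes the values: 1 → 2 → 6 → 24 → 120 → 720 → 5040

Answer: 5040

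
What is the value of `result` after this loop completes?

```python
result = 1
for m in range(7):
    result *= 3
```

3^7 = 2187
`result` takes the values: 1 → 3 → 9 → 27 → 81 → 243 → 729 → 2187

Answer: 2187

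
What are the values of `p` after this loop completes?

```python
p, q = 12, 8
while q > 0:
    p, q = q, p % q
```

GCD of 12 and 8
`p` takes the values: 12 → 8 → 4

Answer: 4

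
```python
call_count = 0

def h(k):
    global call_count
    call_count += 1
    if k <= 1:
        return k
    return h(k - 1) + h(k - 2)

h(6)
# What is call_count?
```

Calls(k) = 1 + Calls(k-1) + Calls(k-2); Calls(0)=Calls(1)=1. For k=6 this gives 25.

Answer: 25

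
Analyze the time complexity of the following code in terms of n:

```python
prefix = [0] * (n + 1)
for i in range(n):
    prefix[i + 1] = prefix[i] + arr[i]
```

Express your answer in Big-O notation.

This is Prefix sum computation. Time complexity: O(n).

Answer: O(n)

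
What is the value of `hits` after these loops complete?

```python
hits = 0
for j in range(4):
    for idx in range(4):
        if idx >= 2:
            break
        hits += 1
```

Inner breaks at 2, outer runs 4 times
`hits` takes the values: 0 → 1 → 2 → 3 → 4 → 5 → 6 → 7 → 8

Answer: 8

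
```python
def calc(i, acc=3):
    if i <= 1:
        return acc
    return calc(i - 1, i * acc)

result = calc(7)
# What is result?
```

Accumulator trace (n, acc): (7, 3) -> (6, 21) -> (5, 126) -> (4, 630) -> (3, 2520) -> (2, 7560) -> (1, 15120) -> return 15120

Answer: 15120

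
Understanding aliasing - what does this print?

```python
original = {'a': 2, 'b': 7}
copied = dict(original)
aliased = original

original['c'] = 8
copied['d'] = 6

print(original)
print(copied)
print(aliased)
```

Key concept: dict() creates copy, assignment creates alias.
Step by step:
`original = {'a': 2, 'b': 7}` → original = {'a': 2, 'b': 7}
`copied = dict(original)` → copied = {'a': 2, 'b': 7}
`aliased = original` → aliased = {'a': 2, 'b': 7} (same object as original)
`original['c'] = 8` → original = {'a': 2, 'b': 7, 'c': 8} (same object as aliased); aliased = {'a': 2, 'b': 7, 'c': 8} (same object as original)
`copied['d'] = 6` → copied = {'a': 2, 'b': 7, 'd': 6}
`print(original)` → prints {'a': 2, 'b': 7, 'c': 8}
`print(copied)` → prints {'a': 2, 'b': 7, 'd': 6}
`print(aliased)` → prints {'a': 2, 'b': 7, 'c': 8}

Answer:
{'a': 2, 'b': 7, 'c': 8}
{'a': 2, 'b': 7, 'd': 6}
{'a': 2, 'b': 7, 'c': 8}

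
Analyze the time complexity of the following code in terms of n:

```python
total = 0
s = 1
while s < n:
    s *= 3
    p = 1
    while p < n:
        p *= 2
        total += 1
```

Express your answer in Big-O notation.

Each loop level contributes: log n × log n. Multiplying the contributions gives O(log² n).

Answer: O(log² n)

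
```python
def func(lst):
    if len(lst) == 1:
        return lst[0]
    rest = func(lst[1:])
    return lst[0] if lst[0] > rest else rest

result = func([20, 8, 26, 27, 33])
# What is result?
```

Recursive max over [20, 8, 26, 27, 33] = 33

Answer: 33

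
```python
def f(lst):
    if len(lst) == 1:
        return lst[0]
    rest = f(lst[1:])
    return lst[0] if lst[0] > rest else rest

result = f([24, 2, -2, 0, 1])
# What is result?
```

Recursive max over [24, 2, -2, 0, 1] = 24

Answer: 24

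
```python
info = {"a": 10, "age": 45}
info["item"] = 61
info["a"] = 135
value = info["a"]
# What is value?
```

Trace:
`info = {"a": 10, "age": 45}` → info = {'a': 10, 'age': 45}
`info["item"] = 61` → info = {'a': 10, 'age': 45, 'item': 61}
`info["a"] = 135` → info = {'a': 135, 'age': 45, 'item': 61}
`value = info["a"]` → value = 135
So value = 135

Answer: 135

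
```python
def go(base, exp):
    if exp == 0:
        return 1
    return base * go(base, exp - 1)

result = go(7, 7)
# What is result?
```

go(7, 7) = 7 * 7 * 7 * 7 * 7 * 7 * 7 = 823543

Answer: 823543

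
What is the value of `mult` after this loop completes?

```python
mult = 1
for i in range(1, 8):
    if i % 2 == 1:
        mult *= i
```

Product of odd numbers 1 to 7
`mult` takes the values: 1 → 3 → 15 → 105

Answer: 105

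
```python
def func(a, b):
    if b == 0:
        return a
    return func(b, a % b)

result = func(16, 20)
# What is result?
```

func(16, 20) -> func(20, 16) -> func(16, 4) -> func(4, 0) -> 4

Answer: 4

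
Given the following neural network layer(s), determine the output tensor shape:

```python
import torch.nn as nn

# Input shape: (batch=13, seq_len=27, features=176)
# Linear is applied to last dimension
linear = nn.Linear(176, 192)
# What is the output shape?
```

Input: (13, 27, 176) -> Output: (13, 27, 192)

Answer: (13, 27, 192)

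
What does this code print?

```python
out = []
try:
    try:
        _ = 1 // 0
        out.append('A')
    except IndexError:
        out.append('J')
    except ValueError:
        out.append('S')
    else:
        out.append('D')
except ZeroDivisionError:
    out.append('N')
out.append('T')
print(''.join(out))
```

Execution trace: 'N' (outer except ZeroDivisionError) → 'T' (after the try/except). Output: NT

Answer: NT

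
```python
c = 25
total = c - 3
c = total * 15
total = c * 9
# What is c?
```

Trace:
`c = 25` → c = 25
`total = c - 3` → total = 22
`c = total * 15` → c = 330
`total = c * 9` → total = 2970
So c = 330

Answer: 330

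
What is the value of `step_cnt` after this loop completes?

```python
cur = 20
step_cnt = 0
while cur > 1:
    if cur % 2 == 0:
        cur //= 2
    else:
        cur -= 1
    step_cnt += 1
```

Steps to reduce 20 to 1
`step_cnt` takes the values: 0 → 1 → 2 → 3 → 4 → 5

Answer: 5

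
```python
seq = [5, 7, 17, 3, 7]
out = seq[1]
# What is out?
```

Trace:
`seq = [5, 7, 17, 3, 7]` → seq = [5, 7, 17, 3, 7]
`out = seq[1]` → out = 7
So out = 7

Answer: 7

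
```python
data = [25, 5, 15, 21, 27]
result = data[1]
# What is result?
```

Trace:
`data = [25, 5, 15, 21, 27]` → data = [25, 5, 15, 21, 27]
`result = data[1]` → result = 5
So result = 5

Answer: 5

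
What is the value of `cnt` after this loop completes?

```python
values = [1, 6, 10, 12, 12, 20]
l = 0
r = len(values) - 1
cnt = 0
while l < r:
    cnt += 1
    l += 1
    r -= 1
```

Iterations until pointers meet (list length 6)
`cnt` takes the values: 0 → 1 → 2 → 3

Answer: 3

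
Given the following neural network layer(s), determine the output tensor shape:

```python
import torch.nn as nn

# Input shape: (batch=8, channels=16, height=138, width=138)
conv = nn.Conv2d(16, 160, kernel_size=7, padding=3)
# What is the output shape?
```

Input: (8, 16, 138, 138) -> Output: (8, 160, 138, 138)

Answer: (8, 160, 138, 138)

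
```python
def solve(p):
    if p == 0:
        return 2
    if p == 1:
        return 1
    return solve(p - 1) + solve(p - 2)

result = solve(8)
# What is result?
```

Build up from base cases: solve(0)=2, solve(1)=1, solve(2)=3, solve(3)=4, solve(4)=7, solve(5)=11, solve(6)=18, ..., solve(8)=47

Answer: 47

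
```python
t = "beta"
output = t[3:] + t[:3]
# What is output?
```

Trace:
`t = "beta"` → t = 'beta'
`output = t[3:] + t[:3]` → output = 'abet'
So output = 'abet'

Answer: 'abet'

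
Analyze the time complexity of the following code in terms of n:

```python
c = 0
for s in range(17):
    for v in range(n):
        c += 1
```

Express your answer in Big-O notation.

Each loop level contributes: 1 × n. Multiplying the contributions gives O(n).

Answer: O(n)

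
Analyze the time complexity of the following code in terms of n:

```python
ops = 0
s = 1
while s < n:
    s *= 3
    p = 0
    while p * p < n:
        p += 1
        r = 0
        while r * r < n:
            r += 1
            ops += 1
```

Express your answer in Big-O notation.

Each loop level contributes: log n × √n × √n. Multiplying the contributions gives O(n log n).

Answer: O(n log n)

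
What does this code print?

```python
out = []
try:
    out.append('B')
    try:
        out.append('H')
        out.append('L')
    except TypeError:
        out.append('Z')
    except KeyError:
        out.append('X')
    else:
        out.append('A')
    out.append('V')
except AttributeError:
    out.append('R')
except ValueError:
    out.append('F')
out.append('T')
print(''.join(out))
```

Execution trace: 'B' (try body) → 'H' (inner try body) → 'L' (inner try body, no exception) → 'A' (inner else) → 'V' (try body, no exception) → 'T' (after the try/except). Output: BHLAVT

Answer: BHLAVT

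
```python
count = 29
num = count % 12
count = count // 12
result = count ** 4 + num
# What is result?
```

Trace:
`count = 29` → count = 29
`num = count % 12` → num = 5
`count = count // 12` → count = 2
`result = count ** 4 + num` → result = 21
So result = 21

Answer: 21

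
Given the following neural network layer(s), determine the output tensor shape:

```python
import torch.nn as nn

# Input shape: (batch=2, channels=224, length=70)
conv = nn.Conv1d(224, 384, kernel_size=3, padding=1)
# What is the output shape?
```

Input: (2, 224, 70) -> Output: (2, 384, 70)

Answer: (2, 384, 70)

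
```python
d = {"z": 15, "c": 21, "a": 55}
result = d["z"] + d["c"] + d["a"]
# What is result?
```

Trace:
`d = {"z": 15, "c": 21, "a": 55}` → d = {'z': 15, 'c': 21, 'a': 55}
`result = d["z"] + d["c"] + d["a"]` → result = 91
So result = 91

Answer: 91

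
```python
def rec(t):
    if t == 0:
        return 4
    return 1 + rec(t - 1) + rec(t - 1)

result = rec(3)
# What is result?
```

rec(t) = 1 + 2·rec(t-1), rec(0)=4. Closed form: (4+1)·2^3 - 1 = 39.

Answer: 39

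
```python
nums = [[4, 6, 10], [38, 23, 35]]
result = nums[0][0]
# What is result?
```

Trace:
`nums = [[4, 6, 10], [38, 23, 35]]` → nums = [[4, 6, 10], [38, 23, 35]]
`result = nums[0][0]` → result = 4
So result = 4

Answer: 4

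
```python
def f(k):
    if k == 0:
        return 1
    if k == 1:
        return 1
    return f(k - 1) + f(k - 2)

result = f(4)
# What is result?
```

Build up from base cases: f(0)=1, f(1)=1, f(2)=2, f(3)=3, f(4)=5

Answer: 5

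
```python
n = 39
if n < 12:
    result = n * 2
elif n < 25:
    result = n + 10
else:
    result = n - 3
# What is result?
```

Trace:
`n = 39` → n = 39
`if n < 12: ...` → n < 12 is False, n < 25 is False, take else branch → result = 36
So result = 36

Answer: 36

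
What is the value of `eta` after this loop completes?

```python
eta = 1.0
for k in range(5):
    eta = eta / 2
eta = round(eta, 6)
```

Halving LR 5 times: 1 / 2^5
`eta` takes the values: 1.0 → 0.5 → 0.25 → 0.125 → 0.0625 → 0.03125

Answer: 0.03125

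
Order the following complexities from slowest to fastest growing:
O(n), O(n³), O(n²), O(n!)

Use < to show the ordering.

Ordered by growth rate: O(n) < O(n²) < O(n³) < O(n!)

Answer: O(n) < O(n²) < O(n³) < O(n!)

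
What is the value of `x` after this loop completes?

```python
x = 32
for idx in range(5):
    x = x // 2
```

Halve 5 times: 32 // 2^5 = 1
`x` takes the values: 32 → 16 → 8 → 4 → 2 → 1

Answer: 1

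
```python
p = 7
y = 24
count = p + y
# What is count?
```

Trace:
`p = 7` → p = 7
`y = 24` → y = 24
`count = p + y` → count = 31
So count = 31

Answer: 31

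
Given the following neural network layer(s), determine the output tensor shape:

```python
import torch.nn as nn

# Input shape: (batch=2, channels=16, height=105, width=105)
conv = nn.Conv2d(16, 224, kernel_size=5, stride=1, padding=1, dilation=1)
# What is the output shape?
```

Input: (2, 16, 105, 105) -> Output: (2, 224, 103, 103)

Answer: (2, 224, 103, 103)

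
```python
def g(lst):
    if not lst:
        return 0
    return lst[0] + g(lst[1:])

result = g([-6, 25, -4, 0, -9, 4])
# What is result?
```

(-6) + 25 + (-4) + 0 + (-9) + 4 + 0 = 10

Answer: 10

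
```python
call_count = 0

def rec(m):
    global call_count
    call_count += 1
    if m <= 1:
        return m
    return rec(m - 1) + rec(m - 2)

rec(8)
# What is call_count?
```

Calls(m) = 1 + Calls(m-1) + Calls(m-2); Calls(0)=Calls(1)=1. For m=8 this gives 67.

Answer: 67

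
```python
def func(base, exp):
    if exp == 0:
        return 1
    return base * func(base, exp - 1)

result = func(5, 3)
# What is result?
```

func(5, 3) = 5 * 5 * 5 = 125

Answer: 125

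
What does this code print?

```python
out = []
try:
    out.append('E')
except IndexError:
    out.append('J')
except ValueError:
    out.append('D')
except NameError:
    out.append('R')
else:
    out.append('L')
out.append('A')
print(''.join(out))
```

Execution trace: 'E' (try body, no exception) → 'L' (else) → 'A' (after the try/except). Output: ELA

Answer: ELA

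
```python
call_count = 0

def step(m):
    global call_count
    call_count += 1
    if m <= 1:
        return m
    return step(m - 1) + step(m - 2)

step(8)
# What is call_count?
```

Calls(m) = 1 + Calls(m-1) + Calls(m-2); Calls(0)=Calls(1)=1. For m=8 this gives 67.

Answer: 67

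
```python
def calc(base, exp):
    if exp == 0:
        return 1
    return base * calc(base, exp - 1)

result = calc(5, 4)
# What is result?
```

calc(5, 4) = 5 * 5 * 5 * 5 = 625

Answer: 625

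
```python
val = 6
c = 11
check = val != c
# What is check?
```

Trace:
`val = 6` → val = 6
`c = 11` → c = 11
`check = val != c` → check = True
So check = True

Answer: True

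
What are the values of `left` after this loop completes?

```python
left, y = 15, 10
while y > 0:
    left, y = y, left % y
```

GCD of 15 and 10
`left` takes the values: 15 → 10 → 5

Answer: 5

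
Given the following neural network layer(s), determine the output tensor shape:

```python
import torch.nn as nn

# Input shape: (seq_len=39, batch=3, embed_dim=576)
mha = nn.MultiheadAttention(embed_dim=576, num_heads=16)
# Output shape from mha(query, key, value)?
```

Input: (39, 3, 576) -> Output: (39, 3, 576)

Answer: (39, 3, 576)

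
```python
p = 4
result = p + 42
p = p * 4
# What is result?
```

Trace:
`p = 4` → p = 4
`result = p + 42` → result = 46
`p = p * 4` → p = 16
So result = 46

Answer: 46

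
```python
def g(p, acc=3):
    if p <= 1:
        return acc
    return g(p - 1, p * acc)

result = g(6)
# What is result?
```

Accumulator trace (n, acc): (6, 3) -> (5, 18) -> (4, 90) -> (3, 360) -> (2, 1080) -> (1, 2160) -> return 2160

Answer: 2160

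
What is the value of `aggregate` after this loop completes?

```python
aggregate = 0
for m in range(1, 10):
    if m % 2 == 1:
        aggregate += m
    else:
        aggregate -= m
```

Add odd, subtract even
`aggregate` takes the values: 0 → 1 → -1 → 2 → -2 → 3 → -3 → 4 → -4 → 5

Answer: 5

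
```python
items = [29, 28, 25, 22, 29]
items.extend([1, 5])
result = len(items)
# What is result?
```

Trace:
`items = [29, 28, 25, 22, 29]` → items = [29, 28, 25, 22, 29]
`items.extend([1, 5])` → items = [29, 28, 25, 22, 29, 1, 5]
`result = len(items)` → result = 7
So result = 7

Answer: 7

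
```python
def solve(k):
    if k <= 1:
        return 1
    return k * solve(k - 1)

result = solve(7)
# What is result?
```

solve(7) = 7 * 6 * 5 * 4 * 3 * 2 * 1 = 5040

Answer: 5040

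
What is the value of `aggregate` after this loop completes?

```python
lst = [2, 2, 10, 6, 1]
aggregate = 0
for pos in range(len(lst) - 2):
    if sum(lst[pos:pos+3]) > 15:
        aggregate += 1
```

Count windows with sum > 15
`aggregate` takes the values: 0 → 1 → 2

Answer: 2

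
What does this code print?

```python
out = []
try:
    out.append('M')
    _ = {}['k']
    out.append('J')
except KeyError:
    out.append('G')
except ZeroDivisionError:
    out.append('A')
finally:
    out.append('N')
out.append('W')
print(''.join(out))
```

Execution trace: 'M' (try body) → 'G' (except KeyError) → 'N' (finally) → 'W' (after the try/except). Output: MGNW

Answer: MGNW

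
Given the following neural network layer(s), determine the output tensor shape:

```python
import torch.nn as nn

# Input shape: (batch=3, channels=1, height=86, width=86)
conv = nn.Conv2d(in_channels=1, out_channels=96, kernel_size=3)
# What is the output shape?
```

Input: (3, 1, 86, 86) -> Output: (3, 96, 84, 84)

Answer: (3, 96, 84, 84)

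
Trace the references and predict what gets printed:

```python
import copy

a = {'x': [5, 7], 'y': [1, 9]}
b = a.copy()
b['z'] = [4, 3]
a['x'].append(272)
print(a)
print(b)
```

Key concept: shallow copy of dict with mutable values.
Step by step:
`a = {'x': [5, 7], 'y': [1, 9]}` → a = {'x': [5, 7], 'y': [1, 9]}
`b = a.copy()` → b = {'x': [5, 7], 'y': [1, 9]}
`b['z'] = [4, 3]` → b = {'x': [5, 7], 'y': [1, 9], 'z': [4, 3]}
`a['x'].append(272)` → a = {'x': [5, 7, 272], 'y': [1, 9]}; b = {'x': [5, 7, 272], 'y': [1, 9], 'z': [4, 3]}
`print(a)` → prints {'x': [5, 7, 272], 'y': [1, 9]}
`print(b)` → prints {'x': [5, 7, 272], 'y': [1, 9], 'z': [4, 3]}

Answer:
{'x': [5, 7, 272], 'y': [1, 9]}
{'x': [5, 7, 272], 'y': [1, 9], 'z': [4, 3]}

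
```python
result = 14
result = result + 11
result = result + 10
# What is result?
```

Trace:
`result = 14` → result = 14
`result = result + 11` → result = 25
`result = result + 10` → result = 35
So result = 35

Answer: 35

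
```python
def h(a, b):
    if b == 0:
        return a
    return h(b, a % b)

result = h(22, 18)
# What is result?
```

h(22, 18) -> h(18, 4) -> h(4, 2) -> h(2, 0) -> 2

Answer: 2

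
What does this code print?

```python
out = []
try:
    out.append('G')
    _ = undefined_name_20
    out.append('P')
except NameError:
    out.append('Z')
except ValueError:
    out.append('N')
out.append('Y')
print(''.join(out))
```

Execution trace: 'G' (try body) → 'Z' (except NameError) → 'Y' (after the try/except). Output: GZY

Answer: GZY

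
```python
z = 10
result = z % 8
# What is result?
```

Trace:
`z = 10` → z = 10
`result = z % 8` → result = 2
So result = 2

Answer: 2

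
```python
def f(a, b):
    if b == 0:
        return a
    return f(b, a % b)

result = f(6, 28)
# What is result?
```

f(6, 28) -> f(28, 6) -> f(6, 4) -> f(4, 2) -> f(2, 0) -> 2

Answer: 2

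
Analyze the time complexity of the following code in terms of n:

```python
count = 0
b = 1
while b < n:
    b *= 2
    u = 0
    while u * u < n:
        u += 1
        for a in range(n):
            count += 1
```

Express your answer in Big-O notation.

Each loop level contributes: log n × √n × n. Multiplying the contributions gives O(n√n log n).

Answer: O(n√n log n)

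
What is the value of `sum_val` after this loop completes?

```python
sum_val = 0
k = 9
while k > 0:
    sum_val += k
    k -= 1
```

Sum 9 down to 1
`sum_val` takes the values: 0 → 9 → 17 → 24 → 30 → 35 → 39 → 42 → 44 → 45

Answer: 45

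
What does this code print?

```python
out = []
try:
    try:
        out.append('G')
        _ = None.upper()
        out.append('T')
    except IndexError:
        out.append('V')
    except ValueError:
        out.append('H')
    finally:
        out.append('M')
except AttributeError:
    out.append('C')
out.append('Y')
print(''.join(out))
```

Execution trace: 'G' (try body) → 'M' (finally) → 'C' (outer except AttributeError) → 'Y' (after the try/except). Output: GMCY

Answer: GMCY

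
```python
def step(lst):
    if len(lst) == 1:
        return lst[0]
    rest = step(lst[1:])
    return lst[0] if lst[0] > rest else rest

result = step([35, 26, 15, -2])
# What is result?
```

Recursive max over [35, 26, 15, -2] = 35

Answer: 35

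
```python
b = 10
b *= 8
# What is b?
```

Trace:
`b = 10` → b = 10
`b *= 8` → b = 80
So b = 80

Answer: 80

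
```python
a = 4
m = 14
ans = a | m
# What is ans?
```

Trace:
`a = 4` → a = 4
`m = 14` → m = 14
`ans = a | m` → ans = 14
So ans = 14

Answer: 14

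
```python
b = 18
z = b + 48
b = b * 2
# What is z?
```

Trace:
`b = 18` → b = 18
`z = b + 48` → z = 66
`b = b * 2` → b = 36
So z = 66

Answer: 66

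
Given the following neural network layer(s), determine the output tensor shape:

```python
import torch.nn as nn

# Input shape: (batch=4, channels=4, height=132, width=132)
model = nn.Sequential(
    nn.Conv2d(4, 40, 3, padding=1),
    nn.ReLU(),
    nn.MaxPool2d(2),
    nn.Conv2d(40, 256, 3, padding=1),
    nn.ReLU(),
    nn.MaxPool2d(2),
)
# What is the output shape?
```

Input: (4, 4, 132, 132) -> after first Conv2d: (4, 40, 132, 132) -> after first MaxPool2d: (4, 40, 66, 66) -> after second Conv2d: (4, 256, 66, 66) -> Output: (4, 256, 33, 33)

Answer: (4, 256, 33, 33)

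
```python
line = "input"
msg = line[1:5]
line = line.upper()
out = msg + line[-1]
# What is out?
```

Trace:
`line = "input"` → line = 'input'
`msg = line[1:5]` → msg = 'nput'
`line = line.upper()` → line = 'INPUT'
`out = msg + line[-1]` → out = 'nputT'
So out = 'nputT'

Answer: 'nputT'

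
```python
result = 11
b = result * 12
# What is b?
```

Trace:
`result = 11` → result = 11
`b = result * 12` → b = 132
So b = 132

Answer: 132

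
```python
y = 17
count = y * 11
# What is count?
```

Trace:
`y = 17` → y = 17
`count = y * 11` → count = 187
So count = 187

Answer: 187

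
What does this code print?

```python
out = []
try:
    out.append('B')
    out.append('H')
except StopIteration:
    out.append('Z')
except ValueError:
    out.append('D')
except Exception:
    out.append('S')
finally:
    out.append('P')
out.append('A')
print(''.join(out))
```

Execution trace: 'B' (try body) → 'H' (try body, no exception) → 'P' (finally) → 'A' (after the try/except). Output: BHPA

Answer: BHPA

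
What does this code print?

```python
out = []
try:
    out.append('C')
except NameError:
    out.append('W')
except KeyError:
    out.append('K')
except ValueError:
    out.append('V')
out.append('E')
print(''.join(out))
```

Execution trace: 'C' (try body, no exception) → 'E' (after the try/except). Output: CE

Answer: CE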